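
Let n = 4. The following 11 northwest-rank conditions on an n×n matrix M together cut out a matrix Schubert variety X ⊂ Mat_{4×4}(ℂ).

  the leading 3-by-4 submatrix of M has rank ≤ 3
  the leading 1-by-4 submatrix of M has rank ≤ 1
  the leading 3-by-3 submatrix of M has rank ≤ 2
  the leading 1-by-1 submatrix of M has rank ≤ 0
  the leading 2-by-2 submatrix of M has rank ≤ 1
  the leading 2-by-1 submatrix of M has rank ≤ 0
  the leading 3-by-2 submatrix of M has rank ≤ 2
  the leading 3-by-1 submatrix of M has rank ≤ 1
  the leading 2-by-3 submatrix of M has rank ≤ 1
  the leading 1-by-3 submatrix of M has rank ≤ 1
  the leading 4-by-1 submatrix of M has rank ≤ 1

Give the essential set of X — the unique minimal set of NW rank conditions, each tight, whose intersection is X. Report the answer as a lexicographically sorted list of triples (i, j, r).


Recovering R(i,j) via the rank-extension bound from the 11 conditions:

  R[1]: 0 | 1 | 1 | 1
  R[2]: 0 | 1 | 1 | 2
  R[3]: 1 | 2 | 2 | 3
  R[4]: 1 | 2 | 3 | 4

reading off 1-entries of Δ²R: w = (2, 4, 1, 3).

2 SE-corners of the 3-cell Rothe diagram give Ess(w):

[(2, 1, 0), (2, 3, 1)]


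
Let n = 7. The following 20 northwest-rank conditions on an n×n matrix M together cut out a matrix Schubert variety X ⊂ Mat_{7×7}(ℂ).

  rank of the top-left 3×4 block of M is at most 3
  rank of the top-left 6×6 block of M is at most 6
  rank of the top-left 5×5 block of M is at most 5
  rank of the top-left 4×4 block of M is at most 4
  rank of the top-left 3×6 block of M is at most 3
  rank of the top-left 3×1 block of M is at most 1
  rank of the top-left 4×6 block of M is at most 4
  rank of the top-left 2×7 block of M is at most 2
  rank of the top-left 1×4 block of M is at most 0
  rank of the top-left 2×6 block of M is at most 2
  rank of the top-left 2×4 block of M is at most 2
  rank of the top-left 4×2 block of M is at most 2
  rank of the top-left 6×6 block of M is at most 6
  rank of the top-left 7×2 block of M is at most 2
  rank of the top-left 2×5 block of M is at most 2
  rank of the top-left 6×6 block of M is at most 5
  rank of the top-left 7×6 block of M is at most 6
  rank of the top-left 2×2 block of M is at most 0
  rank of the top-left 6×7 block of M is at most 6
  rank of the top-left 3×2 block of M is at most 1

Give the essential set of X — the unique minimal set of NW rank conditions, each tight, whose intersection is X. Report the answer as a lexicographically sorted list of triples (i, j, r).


Propagating the 20 rank bounds to every northwest block:

  0  0  0  0  1  1  1
  0  0  1  1  2  2  2
  1  1  2  2  3  3  3
  1  2  3  3  4  4  4
  1  2  3  4  5  5  5
  1  2  3  4  5  5  6
  1  2  3  4  5  6  7

reading off 1-entries of Δ²R: w = (5, 3, 1, 2, 4, 7, 6).

|D(w)|=7, |Ess(w)|=3:

[(1, 4, 0), (2, 2, 0), (6, 6, 5)]


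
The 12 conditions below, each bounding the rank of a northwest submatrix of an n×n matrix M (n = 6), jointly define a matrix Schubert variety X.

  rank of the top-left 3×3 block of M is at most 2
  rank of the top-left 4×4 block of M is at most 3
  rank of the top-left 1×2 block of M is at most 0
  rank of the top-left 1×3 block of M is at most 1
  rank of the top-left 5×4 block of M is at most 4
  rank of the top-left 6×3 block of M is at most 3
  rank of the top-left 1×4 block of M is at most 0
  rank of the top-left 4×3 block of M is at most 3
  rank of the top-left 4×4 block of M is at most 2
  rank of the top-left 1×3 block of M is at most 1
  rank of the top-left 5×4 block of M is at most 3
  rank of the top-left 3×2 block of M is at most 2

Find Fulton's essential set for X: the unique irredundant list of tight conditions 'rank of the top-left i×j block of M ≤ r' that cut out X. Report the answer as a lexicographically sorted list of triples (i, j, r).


Rank table r_w(6×6) implied by the 12 constraints:

  0 0 0 0 1 1
  1 1 1 1 2 2
  1 2 2 2 3 3
  1 2 2 2 3 4
  1 2 3 3 4 5
  1 2 3 4 5 6

so w = (5, 1, 2, 6, 3, 4).

D(w) has 6 cells with 2 SE-corners; essential set:

[(1, 4, 0), (4, 4, 2)]


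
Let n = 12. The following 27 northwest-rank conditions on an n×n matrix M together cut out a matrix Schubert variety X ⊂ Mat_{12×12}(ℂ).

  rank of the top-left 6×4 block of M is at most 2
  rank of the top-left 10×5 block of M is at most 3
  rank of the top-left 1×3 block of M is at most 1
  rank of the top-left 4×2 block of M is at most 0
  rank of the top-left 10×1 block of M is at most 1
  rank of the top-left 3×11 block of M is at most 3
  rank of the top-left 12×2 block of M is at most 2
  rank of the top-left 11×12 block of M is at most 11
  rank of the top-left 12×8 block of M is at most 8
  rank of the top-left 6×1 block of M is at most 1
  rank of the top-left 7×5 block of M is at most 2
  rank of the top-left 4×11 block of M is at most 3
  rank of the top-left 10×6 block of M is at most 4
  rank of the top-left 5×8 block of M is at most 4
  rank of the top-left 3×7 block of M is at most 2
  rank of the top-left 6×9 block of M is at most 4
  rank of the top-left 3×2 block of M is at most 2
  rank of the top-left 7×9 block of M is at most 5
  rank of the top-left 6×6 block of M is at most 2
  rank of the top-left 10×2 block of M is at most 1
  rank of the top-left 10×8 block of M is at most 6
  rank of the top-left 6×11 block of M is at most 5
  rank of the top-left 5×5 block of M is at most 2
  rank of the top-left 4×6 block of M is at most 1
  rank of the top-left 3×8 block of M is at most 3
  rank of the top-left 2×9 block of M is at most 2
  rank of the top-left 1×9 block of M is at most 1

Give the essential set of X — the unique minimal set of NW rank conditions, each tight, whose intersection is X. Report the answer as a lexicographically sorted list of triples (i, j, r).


Recovering R(i,j) via the rank-extension bound from the 27 conditions:

  row 1: 0 | 0 | 1 | 1 | 1 | 1 | 1 | 1 | 1 | 1 | 1 | 1
  row 2: 0 | 0 | 1 | 1 | 1 | 1 | 2 | 2 | 2 | 2 | 2 | 2
  row 3: 0 | 0 | 1 | 1 | 1 | 1 | 2 | 3 | 3 | 3 | 3 | 3
  row 4: 0 | 0 | 1 | 1 | 1 | 1 | 2 | 3 | 3 | 3 | 3 | 4
  row 5: 1 | 1 | 2 | 2 | 2 | 2 | 3 | 4 | 4 | 4 | 4 | 5
  row 6: 1 | 1 | 2 | 2 | 2 | 2 | 3 | 4 | 4 | 5 | 5 | 6
  row 7: 1 | 1 | 2 | 2 | 2 | 3 | 4 | 5 | 5 | 6 | 6 | 7
  row 8: 1 | 1 | 2 | 3 | 3 | 4 | 5 | 6 | 6 | 7 | 7 | 8
  row 9: 1 | 1 | 2 | 3 | 3 | 4 | 5 | 6 | 7 | 8 | 8 | 9
  row 10: 1 | 1 | 2 | 3 | 3 | 4 | 5 | 6 | 7 | 8 | 9 | 10
  row 11: 1 | 2 | 3 | 4 | 4 | 5 | 6 | 7 | 8 | 9 | 10 | 11
  row 12: 1 | 2 | 3 | 4 | 5 | 6 | 7 | 8 | 9 | 10 | 11 | 12

so w = (3, 7, 8, 12, 1, 10, 6, 4, 9, 11, 2, 5).

D(w) has 33 cells with 8 SE-corners; essential set:

[(4, 2, 0), (4, 6, 1), (4, 11, 3), (6, 6, 2), (6, 9, 4), (7, 5, 2), (10, 2, 1), (10, 5, 3)]


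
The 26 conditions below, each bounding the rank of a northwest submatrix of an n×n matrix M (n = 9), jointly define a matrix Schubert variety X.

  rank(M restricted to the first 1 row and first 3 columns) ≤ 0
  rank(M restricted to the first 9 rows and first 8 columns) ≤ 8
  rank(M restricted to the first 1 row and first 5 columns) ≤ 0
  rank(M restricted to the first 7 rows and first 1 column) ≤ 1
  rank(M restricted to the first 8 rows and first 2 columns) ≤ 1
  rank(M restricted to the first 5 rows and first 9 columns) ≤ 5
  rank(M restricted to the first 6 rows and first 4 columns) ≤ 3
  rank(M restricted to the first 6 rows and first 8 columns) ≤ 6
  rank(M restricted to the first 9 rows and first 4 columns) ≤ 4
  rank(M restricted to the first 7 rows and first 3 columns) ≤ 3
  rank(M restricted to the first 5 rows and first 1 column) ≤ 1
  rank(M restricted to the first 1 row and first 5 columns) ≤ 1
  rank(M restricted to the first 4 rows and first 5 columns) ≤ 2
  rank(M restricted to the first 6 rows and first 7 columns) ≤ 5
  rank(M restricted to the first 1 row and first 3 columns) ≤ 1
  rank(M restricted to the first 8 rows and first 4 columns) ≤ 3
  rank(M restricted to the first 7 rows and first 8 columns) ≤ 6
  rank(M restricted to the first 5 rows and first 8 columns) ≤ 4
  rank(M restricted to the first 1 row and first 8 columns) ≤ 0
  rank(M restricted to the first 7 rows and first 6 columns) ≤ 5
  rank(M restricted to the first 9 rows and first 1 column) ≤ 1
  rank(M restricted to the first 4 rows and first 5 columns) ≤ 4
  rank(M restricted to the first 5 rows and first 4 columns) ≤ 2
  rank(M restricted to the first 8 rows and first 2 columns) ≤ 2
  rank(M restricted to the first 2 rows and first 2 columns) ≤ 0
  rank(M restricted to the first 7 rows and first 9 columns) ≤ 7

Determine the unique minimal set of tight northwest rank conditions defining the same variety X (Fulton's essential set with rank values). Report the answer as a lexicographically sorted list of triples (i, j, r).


Recovering R(i,j) via the rank-extension bound from the 26 conditions:

  row 1: 0 | 0 | 0 | 0 | 0 | 0 | 0 | 0 | 1
  row 2: 0 | 0 | 1 | 1 | 1 | 1 | 1 | 1 | 2
  row 3: 1 | 1 | 2 | 2 | 2 | 2 | 2 | 2 | 3
  row 4: 1 | 1 | 2 | 2 | 2 | 3 | 3 | 3 | 4
  row 5: 1 | 1 | 2 | 2 | 3 | 4 | 4 | 4 | 5
  row 6: 1 | 1 | 2 | 3 | 4 | 5 | 5 | 5 | 6
  row 7: 1 | 1 | 2 | 3 | 4 | 5 | 6 | 6 | 7
  row 8: 1 | 1 | 2 | 3 | 4 | 5 | 6 | 7 | 8
  row 9: 1 | 2 | 3 | 4 | 5 | 6 | 7 | 8 | 9

the unique w with this rank table is (9, 3, 1, 6, 5, 4, 7, 8, 2).

ℓ(w)=18; the 5 essential cells (i,j,r):

[(1, 8, 0), (2, 2, 0), (4, 5, 2), (5, 4, 2), (8, 2, 1)]


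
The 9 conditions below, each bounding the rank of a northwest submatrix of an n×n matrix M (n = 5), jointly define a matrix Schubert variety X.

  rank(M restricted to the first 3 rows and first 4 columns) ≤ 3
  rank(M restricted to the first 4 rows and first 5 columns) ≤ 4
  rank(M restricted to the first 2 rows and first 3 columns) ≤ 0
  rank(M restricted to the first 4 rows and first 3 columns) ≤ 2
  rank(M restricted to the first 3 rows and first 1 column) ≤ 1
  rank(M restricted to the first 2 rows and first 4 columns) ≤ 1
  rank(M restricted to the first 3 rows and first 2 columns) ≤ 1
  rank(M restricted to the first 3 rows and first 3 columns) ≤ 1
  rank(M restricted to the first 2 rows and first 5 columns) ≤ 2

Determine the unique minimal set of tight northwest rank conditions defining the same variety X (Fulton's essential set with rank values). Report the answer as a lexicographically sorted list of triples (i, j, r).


Rank table r_w(5×5) implied by the 9 constraints:

  R[1]: 0  0  0  1  1
  R[2]: 0  0  0  1  2
  R[3]: 1  1  1  2  3
  R[4]: 1  2  2  3  4
  R[5]: 1  2  3  4  5

second differences of R give the permutation w = (4, 5, 1, 2, 3).

ℓ(w)=6; the 1 essential cell (i,j,r):

[(2, 3, 0)]


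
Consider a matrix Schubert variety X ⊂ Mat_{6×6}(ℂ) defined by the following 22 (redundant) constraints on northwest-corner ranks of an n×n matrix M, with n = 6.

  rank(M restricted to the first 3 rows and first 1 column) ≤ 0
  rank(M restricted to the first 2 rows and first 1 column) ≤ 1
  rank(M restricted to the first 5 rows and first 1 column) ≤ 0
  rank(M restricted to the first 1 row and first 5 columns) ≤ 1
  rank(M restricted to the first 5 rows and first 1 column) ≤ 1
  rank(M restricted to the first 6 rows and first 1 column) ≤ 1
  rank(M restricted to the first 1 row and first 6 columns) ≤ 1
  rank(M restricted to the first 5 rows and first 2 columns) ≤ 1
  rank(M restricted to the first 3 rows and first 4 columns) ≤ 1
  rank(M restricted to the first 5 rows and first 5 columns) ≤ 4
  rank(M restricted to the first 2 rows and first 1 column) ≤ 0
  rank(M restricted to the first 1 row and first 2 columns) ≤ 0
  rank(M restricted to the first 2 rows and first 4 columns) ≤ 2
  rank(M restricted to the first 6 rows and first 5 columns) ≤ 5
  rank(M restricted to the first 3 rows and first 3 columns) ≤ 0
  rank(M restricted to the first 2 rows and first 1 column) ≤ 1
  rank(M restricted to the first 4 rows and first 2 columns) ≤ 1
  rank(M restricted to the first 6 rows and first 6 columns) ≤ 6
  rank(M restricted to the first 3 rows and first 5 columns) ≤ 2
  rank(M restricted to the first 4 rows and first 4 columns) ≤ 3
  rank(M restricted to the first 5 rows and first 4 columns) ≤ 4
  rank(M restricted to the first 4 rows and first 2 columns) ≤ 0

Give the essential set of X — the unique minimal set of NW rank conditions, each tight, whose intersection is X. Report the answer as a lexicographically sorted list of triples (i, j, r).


Propagating the 22 rank bounds to every northwest block:

  row 1: 0, 0, 0, 1, 1, 1
  row 2: 0, 0, 0, 1, 2, 2
  row 3: 0, 0, 0, 1, 2, 3
  row 4: 0, 0, 1, 2, 3, 4
  row 5: 0, 1, 2, 3, 4, 5
  row 6: 1, 2, 3, 4, 5, 6

giving w = (4, 5, 6, 3, 2, 1) via Δ²R.

ℓ(w)=12; the 3 essential cells (i,j,r):

[(3, 3, 0), (4, 2, 0), (5, 1, 0)]


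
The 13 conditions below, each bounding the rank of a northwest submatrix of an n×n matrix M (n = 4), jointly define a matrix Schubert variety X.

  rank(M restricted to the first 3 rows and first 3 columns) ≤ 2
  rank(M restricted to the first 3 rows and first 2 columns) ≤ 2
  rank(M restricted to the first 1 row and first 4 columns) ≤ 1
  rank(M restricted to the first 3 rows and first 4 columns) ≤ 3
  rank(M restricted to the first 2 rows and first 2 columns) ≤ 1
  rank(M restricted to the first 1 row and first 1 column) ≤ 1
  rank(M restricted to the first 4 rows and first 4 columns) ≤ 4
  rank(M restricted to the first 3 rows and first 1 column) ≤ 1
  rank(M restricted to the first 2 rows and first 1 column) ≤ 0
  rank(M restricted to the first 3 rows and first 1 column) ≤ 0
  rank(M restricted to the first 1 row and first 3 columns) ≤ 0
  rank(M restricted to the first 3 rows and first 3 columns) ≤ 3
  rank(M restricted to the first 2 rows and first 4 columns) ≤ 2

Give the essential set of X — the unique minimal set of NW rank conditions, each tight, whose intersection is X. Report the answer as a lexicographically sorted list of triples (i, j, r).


The tightest implied rank at each (i,j), from the 13 conditions:

  i=1: 0 | 0 | 0 | 1
  i=2: 0 | 1 | 1 | 2
  i=3: 0 | 1 | 2 | 3
  i=4: 1 | 2 | 3 | 4

second differences of R give the permutation w = (4, 2, 3, 1).

ℓ(w)=5; the 2 essential cells (i,j,r):

[(1, 3, 0), (3, 1, 0)]


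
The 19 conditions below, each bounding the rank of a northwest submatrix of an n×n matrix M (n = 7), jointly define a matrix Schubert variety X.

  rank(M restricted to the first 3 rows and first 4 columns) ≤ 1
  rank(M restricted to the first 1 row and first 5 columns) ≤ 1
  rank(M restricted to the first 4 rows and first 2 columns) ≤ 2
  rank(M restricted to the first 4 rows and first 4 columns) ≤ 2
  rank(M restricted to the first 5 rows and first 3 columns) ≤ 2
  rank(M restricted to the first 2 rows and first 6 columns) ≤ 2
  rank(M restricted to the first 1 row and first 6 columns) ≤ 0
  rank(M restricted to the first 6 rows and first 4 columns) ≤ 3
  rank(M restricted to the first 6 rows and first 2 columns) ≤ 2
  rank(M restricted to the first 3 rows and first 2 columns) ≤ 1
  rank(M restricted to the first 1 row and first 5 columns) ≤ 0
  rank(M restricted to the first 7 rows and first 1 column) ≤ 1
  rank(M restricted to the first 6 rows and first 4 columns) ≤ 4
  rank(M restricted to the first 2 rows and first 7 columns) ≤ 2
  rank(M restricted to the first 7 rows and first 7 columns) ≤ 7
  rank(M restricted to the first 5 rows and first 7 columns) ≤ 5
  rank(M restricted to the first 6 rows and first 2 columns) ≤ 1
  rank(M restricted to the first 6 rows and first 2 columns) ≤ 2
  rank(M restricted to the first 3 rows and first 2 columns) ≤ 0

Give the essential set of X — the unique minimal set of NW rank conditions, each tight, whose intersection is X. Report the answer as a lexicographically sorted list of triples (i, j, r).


Computing R[i][j] = min implied NW-rank bound (n=7, 19 conditions):

  row 1: 0 0 0 0 0 0 1
  row 2: 0 0 1 1 1 1 2
  row 3: 0 0 1 1 2 2 3
  row 4: 1 1 2 2 3 3 4
  row 5: 1 1 2 3 4 4 5
  row 6: 1 1 2 3 4 5 6
  row 7: 1 2 3 4 5 6 7

second differences of R give the permutation w = (7, 3, 5, 1, 4, 6, 2).

Fulton essential set (4 of the 13 Rothe cells):

[(1, 6, 0), (3, 2, 0), (3, 4, 1), (6, 2, 1)]


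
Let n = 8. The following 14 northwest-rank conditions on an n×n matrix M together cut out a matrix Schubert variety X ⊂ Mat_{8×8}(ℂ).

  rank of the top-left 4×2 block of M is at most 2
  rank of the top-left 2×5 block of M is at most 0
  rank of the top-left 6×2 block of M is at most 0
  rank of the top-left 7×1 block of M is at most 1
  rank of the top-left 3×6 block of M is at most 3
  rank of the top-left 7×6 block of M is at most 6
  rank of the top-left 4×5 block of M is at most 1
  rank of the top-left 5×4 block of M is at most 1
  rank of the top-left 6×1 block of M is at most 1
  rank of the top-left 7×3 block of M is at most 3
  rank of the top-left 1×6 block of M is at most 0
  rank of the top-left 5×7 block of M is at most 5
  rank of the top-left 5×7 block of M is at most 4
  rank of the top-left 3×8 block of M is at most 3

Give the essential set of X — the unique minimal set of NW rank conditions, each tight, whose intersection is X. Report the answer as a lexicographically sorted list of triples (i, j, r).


Computing R[i][j] = min implied NW-rank bound (n=8, 14 conditions):

  row 1: 0, 0, 0, 0, 0, 0, 1, 1
  row 2: 0, 0, 0, 0, 0, 1, 2, 2
  row 3: 0, 0, 1, 1, 1, 2, 3, 3
  row 4: 0, 0, 1, 1, 1, 2, 3, 4
  row 5: 0, 0, 1, 1, 2, 3, 4, 5
  row 6: 0, 0, 1, 2, 3, 4, 5, 6
  row 7: 1, 1, 2, 3, 4, 5, 6, 7
  row 8: 1, 2, 3, 4, 5, 6, 7, 8

the unique w with this rank table is (7, 6, 3, 8, 5, 4, 1, 2).

Rothe diagram D(w) (22 cells), 5 SE-corners (essential conditions):

[(1, 6, 0), (2, 5, 0), (4, 5, 1), (5, 4, 1), (6, 2, 0)]


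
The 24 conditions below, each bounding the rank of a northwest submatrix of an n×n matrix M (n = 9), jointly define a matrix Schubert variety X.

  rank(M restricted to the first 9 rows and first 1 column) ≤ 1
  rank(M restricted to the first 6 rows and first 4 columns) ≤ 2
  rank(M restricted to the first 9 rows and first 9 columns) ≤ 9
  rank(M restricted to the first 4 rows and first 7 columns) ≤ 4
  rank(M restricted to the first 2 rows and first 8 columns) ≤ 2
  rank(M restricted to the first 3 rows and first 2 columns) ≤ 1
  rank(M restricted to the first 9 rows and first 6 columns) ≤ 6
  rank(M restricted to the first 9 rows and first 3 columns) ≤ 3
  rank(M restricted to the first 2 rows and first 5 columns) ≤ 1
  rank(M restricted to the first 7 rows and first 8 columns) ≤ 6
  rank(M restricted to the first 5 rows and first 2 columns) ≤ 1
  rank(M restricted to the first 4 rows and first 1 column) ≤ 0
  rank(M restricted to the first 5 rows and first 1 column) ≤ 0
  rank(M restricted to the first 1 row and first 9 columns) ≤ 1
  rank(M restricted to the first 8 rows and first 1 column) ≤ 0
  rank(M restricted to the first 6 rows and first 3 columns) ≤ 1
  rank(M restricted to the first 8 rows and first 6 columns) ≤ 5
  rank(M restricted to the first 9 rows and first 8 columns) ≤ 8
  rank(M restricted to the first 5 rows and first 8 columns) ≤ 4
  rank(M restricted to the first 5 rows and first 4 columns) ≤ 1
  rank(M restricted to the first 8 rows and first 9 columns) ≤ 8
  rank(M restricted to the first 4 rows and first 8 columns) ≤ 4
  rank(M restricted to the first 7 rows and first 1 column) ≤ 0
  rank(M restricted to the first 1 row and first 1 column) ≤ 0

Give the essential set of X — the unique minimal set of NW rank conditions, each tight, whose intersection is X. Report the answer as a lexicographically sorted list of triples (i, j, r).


Reconstructing r_w from the 24 given conditions:

  row 1: 0 1 1 1 1 1 1 1 1
  row 2: 0 1 1 1 1 2 2 2 2
  row 3: 0 1 1 1 2 3 3 3 3
  row 4: 0 1 1 1 2 3 4 4 4
  row 5: 0 1 1 1 2 3 4 4 5
  row 6: 0 1 1 2 3 4 5 5 6
  row 7: 0 1 2 3 4 5 6 6 7
  row 8: 0 1 2 3 4 5 6 7 8
  row 9: 1 2 3 4 5 6 7 8 9

the unique w with this rank table is (2, 6, 5, 7, 9, 4, 3, 8, 1).

5 SE-corners of the 19-cell Rothe diagram give Ess(w):

[(2, 5, 1), (5, 4, 1), (5, 8, 4), (6, 3, 1), (8, 1, 0)]


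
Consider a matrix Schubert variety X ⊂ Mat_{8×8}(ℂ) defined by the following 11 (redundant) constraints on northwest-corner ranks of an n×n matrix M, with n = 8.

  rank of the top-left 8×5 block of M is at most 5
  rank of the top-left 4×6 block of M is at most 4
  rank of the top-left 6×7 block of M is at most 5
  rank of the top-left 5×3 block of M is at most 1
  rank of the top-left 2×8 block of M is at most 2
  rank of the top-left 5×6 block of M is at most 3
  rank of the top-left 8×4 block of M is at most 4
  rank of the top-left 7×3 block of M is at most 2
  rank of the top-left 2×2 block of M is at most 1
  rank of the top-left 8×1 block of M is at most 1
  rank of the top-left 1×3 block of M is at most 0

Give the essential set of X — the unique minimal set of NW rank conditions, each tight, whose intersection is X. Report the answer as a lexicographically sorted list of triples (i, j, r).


Propagating the 11 rank bounds to every northwest block:

  i=1: 0 | 0 | 0 | 1 | 1 | 1 | 1 | 1
  i=2: 1 | 1 | 1 | 2 | 2 | 2 | 2 | 2
  i=3: 1 | 1 | 1 | 2 | 3 | 3 | 3 | 3
  i=4: 1 | 1 | 1 | 2 | 3 | 3 | 4 | 4
  i=5: 1 | 1 | 1 | 2 | 3 | 3 | 4 | 5
  i=6: 1 | 2 | 2 | 3 | 4 | 4 | 5 | 6
  i=7: 1 | 2 | 2 | 3 | 4 | 5 | 6 | 7
  i=8: 1 | 2 | 3 | 4 | 5 | 6 | 7 | 8

so w = (4, 1, 5, 7, 8, 2, 6, 3).

4 SE-corners of the 12-cell Rothe diagram give Ess(w):

[(1, 3, 0), (5, 3, 1), (5, 6, 3), (7, 3, 2)]


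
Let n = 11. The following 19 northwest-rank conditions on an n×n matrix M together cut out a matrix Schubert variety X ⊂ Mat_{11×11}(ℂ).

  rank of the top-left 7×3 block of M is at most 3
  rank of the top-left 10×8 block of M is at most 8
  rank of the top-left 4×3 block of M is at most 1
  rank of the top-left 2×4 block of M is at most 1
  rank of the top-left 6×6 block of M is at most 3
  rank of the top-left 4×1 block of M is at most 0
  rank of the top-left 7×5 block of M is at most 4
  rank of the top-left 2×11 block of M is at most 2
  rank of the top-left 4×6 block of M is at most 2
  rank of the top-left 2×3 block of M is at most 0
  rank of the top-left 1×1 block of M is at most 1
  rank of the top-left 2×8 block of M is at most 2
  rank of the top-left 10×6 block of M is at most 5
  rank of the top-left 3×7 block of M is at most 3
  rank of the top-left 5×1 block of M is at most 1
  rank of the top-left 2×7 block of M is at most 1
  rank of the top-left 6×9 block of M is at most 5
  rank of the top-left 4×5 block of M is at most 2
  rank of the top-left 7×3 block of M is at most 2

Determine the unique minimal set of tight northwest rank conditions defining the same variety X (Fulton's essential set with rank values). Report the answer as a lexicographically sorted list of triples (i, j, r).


Recovering R(i,j) via the rank-extension bound from the 19 conditions:

  i=1: 0 | 0 | 0 | 1 | 1 | 1 | 1 | 1 | 1 | 1 | 1
  i=2: 0 | 0 | 0 | 1 | 1 | 1 | 1 | 2 | 2 | 2 | 2
  i=3: 0 | 1 | 1 | 2 | 2 | 2 | 2 | 3 | 3 | 3 | 3
  i=4: 0 | 1 | 1 | 2 | 2 | 2 | 3 | 4 | 4 | 4 | 4
  i=5: 1 | 2 | 2 | 3 | 3 | 3 | 4 | 5 | 5 | 5 | 5
  i=6: 1 | 2 | 2 | 3 | 3 | 3 | 4 | 5 | 5 | 6 | 6
  i=7: 1 | 2 | 2 | 3 | 4 | 4 | 5 | 6 | 6 | 7 | 7
  i=8: 1 | 2 | 3 | 4 | 5 | 5 | 6 | 7 | 7 | 8 | 8
  i=9: 1 | 2 | 3 | 4 | 5 | 5 | 6 | 7 | 8 | 9 | 9
  i=10: 1 | 2 | 3 | 4 | 5 | 5 | 6 | 7 | 8 | 9 | 10
  i=11: 1 | 2 | 3 | 4 | 5 | 6 | 7 | 8 | 9 | 10 | 11

giving w = (4, 8, 2, 7, 1, 10, 5, 3, 9, 11, 6) via Δ²R.

Fulton essential set (9 of the 21 Rothe cells):

[(2, 3, 0), (2, 7, 1), (4, 1, 0), (4, 3, 1), (4, 6, 2), (6, 6, 3), (6, 9, 5), (7, 3, 2), (10, 6, 5)]


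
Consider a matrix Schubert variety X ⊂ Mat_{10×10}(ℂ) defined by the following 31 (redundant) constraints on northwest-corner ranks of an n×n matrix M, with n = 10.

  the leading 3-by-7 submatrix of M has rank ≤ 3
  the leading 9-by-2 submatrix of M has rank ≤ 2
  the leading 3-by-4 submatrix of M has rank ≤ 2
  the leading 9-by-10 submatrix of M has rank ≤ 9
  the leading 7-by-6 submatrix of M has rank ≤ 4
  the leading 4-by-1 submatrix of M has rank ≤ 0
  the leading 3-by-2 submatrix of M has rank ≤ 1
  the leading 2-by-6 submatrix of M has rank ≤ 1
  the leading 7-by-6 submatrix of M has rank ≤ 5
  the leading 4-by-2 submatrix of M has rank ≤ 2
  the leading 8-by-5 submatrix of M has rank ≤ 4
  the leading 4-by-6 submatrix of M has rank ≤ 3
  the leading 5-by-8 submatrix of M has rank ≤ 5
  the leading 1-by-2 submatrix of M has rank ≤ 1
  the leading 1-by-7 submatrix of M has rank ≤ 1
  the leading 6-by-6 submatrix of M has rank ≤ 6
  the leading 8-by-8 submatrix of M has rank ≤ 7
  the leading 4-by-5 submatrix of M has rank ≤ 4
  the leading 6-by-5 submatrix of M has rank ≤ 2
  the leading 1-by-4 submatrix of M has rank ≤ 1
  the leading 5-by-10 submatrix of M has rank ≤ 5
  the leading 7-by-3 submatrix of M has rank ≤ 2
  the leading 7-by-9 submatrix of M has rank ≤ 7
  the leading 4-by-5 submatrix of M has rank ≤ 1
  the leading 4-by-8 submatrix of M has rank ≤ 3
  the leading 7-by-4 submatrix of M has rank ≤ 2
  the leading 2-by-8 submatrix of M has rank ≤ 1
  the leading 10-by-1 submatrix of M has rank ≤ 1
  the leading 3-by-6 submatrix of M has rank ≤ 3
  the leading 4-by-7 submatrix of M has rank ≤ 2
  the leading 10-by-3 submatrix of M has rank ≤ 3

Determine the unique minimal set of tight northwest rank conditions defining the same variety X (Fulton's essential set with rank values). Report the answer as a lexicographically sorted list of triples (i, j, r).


Reconstructing r_w from the 31 given conditions:

  0 1 1 1 1 1 1 1 1 1
  0 1 1 1 1 1 1 1 2 2
  0 1 1 1 1 2 2 2 3 3
  0 1 1 1 1 2 2 3 4 4
  1 2 2 2 2 3 3 4 5 5
  1 2 2 2 2 3 4 5 6 6
  1 2 2 2 3 4 5 6 7 7
  1 2 3 3 4 5 6 7 8 8
  1 2 3 4 5 6 7 8 9 9
  1 2 3 4 5 6 7 8 9 10

giving w = (2, 9, 6, 8, 1, 7, 5, 3, 4, 10) via Δ²R.

|D(w)|=22, |Ess(w)|=6:

[(2, 8, 1), (4, 1, 0), (4, 5, 1), (4, 7, 2), (6, 5, 2), (7, 4, 2)]


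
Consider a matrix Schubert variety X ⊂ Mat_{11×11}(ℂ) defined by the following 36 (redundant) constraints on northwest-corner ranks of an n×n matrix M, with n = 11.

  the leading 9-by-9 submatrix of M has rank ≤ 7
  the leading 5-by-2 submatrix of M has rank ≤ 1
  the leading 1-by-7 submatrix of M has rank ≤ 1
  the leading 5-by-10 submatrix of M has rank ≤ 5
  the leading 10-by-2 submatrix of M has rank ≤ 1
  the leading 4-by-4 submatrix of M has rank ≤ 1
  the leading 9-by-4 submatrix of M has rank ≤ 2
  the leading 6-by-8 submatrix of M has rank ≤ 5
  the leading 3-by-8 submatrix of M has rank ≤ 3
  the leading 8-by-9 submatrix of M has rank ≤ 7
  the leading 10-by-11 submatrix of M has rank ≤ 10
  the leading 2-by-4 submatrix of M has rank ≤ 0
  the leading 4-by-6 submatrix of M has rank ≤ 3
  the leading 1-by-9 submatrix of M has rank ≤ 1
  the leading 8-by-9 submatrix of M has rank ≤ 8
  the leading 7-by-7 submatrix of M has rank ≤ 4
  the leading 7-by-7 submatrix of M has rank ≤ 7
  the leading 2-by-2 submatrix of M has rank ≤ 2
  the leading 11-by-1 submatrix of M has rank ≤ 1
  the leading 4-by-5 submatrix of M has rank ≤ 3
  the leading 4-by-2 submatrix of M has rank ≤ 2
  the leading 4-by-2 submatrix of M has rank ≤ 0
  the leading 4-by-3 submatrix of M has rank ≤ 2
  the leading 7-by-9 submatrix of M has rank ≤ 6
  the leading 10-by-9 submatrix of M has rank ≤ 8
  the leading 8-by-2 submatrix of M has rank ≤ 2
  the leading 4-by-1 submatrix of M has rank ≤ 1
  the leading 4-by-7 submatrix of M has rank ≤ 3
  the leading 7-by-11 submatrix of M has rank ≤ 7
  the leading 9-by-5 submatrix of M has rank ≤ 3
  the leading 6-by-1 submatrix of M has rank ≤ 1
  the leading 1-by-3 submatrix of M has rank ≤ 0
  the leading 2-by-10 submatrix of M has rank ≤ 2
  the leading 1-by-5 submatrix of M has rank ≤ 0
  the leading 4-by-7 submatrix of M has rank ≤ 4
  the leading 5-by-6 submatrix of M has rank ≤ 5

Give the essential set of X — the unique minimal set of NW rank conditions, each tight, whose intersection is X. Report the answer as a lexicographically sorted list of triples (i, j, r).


Propagating the 36 rank bounds to every northwest block:

  R[1]: 0  0  0  0  0  1  1  1  1  1  1
  R[2]: 0  0  0  0  1  2  2  2  2  2  2
  R[3]: 0  0  1  1  2  3  3  3  3  3  3
  R[4]: 0  0  1  1  2  3  3  4  4  4  4
  R[5]: 1  1  2  2  3  4  4  5  5  5  5
  R[6]: 1  1  2  2  3  4  4  5  6  6  6
  R[7]: 1  1  2  2  3  4  4  5  6  7  7
  R[8]: 1  1  2  2  3  4  5  6  7  8  8
  R[9]: 1  1  2  2  3  4  5  6  7  8  9
  R[10]: 1  1  2  3  4  5  6  7  8  9  10
  R[11]: 1  2  3  4  5  6  7  8  9  10  11

second differences of R give the permutation w = (6, 5, 3, 8, 1, 9, 10, 7, 11, 4, 2).

ℓ(w)=26; the 8 essential cells (i,j,r):

[(1, 5, 0), (2, 4, 0), (4, 2, 0), (4, 4, 1), (4, 7, 3), (7, 7, 4), (9, 4, 2), (10, 2, 1)]


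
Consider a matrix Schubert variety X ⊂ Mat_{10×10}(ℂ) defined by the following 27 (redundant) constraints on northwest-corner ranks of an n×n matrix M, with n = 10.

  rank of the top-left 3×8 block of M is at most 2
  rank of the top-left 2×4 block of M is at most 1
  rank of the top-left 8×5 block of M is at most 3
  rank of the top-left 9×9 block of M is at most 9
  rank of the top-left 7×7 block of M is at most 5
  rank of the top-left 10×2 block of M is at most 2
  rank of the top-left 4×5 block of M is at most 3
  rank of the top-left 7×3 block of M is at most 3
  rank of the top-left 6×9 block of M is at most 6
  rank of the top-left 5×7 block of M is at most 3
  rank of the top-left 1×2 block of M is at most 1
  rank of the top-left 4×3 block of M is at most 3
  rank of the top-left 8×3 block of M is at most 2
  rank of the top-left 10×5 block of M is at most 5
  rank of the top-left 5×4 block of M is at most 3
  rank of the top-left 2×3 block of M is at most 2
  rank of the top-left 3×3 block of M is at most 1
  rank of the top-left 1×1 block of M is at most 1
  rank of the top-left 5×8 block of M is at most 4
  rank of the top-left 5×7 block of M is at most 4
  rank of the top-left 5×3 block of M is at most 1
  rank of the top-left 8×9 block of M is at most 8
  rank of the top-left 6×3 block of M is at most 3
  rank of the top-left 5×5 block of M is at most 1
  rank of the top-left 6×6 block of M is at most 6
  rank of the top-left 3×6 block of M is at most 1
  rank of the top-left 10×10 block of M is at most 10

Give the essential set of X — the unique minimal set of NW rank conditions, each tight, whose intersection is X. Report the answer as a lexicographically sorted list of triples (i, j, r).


Reconstructing r_w from the 27 given conditions:

  R[1]: 1 1 1 1 1 1 1 1 1 1
  R[2]: 1 1 1 1 1 1 2 2 2 2
  R[3]: 1 1 1 1 1 1 2 2 3 3
  R[4]: 1 1 1 1 1 2 3 3 4 4
  R[5]: 1 1 1 1 1 2 3 4 5 5
  R[6]: 1 2 2 2 2 3 4 5 6 6
  R[7]: 1 2 2 3 3 4 5 6 7 7
  R[8]: 1 2 2 3 3 4 5 6 7 8
  R[9]: 1 2 3 4 4 5 6 7 8 9
  R[10]: 1 2 3 4 5 6 7 8 9 10

reading off 1-entries of Δ²R: w = (1, 7, 9, 6, 8, 2, 4, 10, 3, 5).

Fulton essential set (5 of the 22 Rothe cells):

[(3, 6, 1), (3, 8, 2), (5, 5, 1), (8, 3, 2), (8, 5, 3)]


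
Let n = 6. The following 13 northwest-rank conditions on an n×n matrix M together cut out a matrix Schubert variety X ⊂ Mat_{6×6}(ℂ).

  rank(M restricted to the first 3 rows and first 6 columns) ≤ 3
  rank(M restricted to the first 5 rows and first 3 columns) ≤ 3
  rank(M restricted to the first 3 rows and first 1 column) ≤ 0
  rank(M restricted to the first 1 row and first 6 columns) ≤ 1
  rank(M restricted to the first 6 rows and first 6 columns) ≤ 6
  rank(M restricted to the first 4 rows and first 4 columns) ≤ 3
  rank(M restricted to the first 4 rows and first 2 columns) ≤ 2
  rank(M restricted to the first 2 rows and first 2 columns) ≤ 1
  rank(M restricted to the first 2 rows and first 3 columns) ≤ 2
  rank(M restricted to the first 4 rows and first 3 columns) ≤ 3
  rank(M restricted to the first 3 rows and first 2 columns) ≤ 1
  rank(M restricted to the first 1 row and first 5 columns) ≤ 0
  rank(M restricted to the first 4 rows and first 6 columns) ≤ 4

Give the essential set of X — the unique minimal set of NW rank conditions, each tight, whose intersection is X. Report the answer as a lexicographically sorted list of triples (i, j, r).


Computing R[i][j] = min implied NW-rank bound (n=6, 13 conditions):

  i=1: 0 0 0 0 0 1
  i=2: 0 1 1 1 1 2
  i=3: 0 1 2 2 2 3
  i=4: 1 2 3 3 3 4
  i=5: 1 2 3 4 4 5
  i=6: 1 2 3 4 5 6

the unique w with this rank table is (6, 2, 3, 1, 4, 5).

Rothe diagram D(w) (7 cells), 2 SE-corners (essential conditions):

[(1, 5, 0), (3, 1, 0)]


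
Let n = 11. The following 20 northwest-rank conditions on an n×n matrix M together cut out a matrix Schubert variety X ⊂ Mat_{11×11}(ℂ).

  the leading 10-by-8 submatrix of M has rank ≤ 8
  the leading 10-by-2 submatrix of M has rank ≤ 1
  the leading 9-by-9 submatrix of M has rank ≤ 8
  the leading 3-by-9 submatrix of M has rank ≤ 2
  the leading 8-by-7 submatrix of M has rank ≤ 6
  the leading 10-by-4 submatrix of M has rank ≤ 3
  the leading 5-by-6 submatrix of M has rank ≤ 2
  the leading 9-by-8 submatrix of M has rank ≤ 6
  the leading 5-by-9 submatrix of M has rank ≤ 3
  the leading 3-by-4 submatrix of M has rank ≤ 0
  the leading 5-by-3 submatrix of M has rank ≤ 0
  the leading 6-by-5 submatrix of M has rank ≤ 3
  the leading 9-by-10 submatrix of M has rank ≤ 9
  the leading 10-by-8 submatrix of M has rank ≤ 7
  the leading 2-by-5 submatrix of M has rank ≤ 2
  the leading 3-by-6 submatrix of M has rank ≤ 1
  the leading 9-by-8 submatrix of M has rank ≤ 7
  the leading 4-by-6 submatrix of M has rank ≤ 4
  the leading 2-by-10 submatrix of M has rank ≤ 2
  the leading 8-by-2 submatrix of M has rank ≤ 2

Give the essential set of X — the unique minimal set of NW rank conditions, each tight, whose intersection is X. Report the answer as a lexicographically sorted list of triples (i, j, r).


The tightest implied rank at each (i,j), from the 20 conditions:

  i=1: 0, 0, 0, 0, 1, 1, 1, 1, 1, 1, 1
  i=2: 0, 0, 0, 0, 1, 1, 2, 2, 2, 2, 2
  i=3: 0, 0, 0, 0, 1, 1, 2, 2, 2, 3, 3
  i=4: 0, 0, 0, 1, 2, 2, 3, 3, 3, 4, 4
  i=5: 0, 0, 0, 1, 2, 2, 3, 3, 3, 4, 5
  i=6: 1, 1, 1, 2, 3, 3, 4, 4, 4, 5, 6
  i=7: 1, 1, 2, 3, 4, 4, 5, 5, 5, 6, 7
  i=8: 1, 1, 2, 3, 4, 5, 6, 6, 6, 7, 8
  i=9: 1, 1, 2, 3, 4, 5, 6, 6, 7, 8, 9
  i=10: 1, 1, 2, 3, 4, 5, 6, 7, 8, 9, 10
  i=11: 1, 2, 3, 4, 5, 6, 7, 8, 9, 10, 11

second differences of R give the permutation w = (5, 7, 10, 4, 11, 1, 3, 6, 9, 8, 2).

Fulton essential set (8 of the 30 Rothe cells):

[(3, 4, 0), (3, 6, 1), (3, 9, 2), (5, 3, 0), (5, 6, 2), (5, 9, 3), (9, 8, 6), (10, 2, 1)]


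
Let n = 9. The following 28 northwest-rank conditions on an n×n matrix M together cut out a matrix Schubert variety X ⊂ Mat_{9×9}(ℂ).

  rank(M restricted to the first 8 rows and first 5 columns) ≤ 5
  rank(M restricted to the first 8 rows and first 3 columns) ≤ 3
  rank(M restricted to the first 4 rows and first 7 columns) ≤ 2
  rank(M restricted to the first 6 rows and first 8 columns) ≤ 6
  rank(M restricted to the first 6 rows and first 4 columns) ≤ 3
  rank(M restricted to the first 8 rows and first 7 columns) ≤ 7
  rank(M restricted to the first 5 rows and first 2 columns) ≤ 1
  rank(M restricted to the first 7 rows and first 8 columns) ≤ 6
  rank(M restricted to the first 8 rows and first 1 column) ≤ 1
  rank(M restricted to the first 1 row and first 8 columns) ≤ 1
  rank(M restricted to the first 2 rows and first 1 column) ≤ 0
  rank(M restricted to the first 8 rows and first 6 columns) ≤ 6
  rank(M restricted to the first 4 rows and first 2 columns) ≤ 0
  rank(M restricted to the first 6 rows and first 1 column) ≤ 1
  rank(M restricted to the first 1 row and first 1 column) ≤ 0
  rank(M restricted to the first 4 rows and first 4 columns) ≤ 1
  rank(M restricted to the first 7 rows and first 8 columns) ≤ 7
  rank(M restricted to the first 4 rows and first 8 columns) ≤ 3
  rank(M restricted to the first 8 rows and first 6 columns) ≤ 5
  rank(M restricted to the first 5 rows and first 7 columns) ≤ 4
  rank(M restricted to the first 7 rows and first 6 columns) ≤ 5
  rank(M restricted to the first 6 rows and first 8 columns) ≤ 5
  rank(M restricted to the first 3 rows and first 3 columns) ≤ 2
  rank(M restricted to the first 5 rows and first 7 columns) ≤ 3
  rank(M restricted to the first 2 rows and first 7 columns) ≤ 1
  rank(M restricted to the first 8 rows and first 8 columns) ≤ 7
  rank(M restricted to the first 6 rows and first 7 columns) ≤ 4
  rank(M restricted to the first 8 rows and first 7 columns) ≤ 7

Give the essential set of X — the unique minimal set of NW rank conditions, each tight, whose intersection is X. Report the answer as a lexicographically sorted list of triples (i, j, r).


Reconstructing r_w from the 28 given conditions:

  i=1: 0, 0, 1, 1, 1, 1, 1, 1, 1
  i=2: 0, 0, 1, 1, 1, 1, 1, 2, 2
  i=3: 0, 0, 1, 1, 2, 2, 2, 3, 3
  i=4: 0, 0, 1, 1, 2, 2, 2, 3, 4
  i=5: 1, 1, 2, 2, 3, 3, 3, 4, 5
  i=6: 1, 2, 3, 3, 4, 4, 4, 5, 6
  i=7: 1, 2, 3, 4, 5, 5, 5, 6, 7
  i=8: 1, 2, 3, 4, 5, 5, 6, 7, 8
  i=9: 1, 2, 3, 4, 5, 6, 7, 8, 9

giving w = (3, 8, 5, 9, 1, 2, 4, 7, 6) via Δ²R.

ℓ(w)=17; the 5 essential cells (i,j,r):

[(2, 7, 1), (4, 2, 0), (4, 4, 1), (4, 7, 2), (8, 6, 5)]


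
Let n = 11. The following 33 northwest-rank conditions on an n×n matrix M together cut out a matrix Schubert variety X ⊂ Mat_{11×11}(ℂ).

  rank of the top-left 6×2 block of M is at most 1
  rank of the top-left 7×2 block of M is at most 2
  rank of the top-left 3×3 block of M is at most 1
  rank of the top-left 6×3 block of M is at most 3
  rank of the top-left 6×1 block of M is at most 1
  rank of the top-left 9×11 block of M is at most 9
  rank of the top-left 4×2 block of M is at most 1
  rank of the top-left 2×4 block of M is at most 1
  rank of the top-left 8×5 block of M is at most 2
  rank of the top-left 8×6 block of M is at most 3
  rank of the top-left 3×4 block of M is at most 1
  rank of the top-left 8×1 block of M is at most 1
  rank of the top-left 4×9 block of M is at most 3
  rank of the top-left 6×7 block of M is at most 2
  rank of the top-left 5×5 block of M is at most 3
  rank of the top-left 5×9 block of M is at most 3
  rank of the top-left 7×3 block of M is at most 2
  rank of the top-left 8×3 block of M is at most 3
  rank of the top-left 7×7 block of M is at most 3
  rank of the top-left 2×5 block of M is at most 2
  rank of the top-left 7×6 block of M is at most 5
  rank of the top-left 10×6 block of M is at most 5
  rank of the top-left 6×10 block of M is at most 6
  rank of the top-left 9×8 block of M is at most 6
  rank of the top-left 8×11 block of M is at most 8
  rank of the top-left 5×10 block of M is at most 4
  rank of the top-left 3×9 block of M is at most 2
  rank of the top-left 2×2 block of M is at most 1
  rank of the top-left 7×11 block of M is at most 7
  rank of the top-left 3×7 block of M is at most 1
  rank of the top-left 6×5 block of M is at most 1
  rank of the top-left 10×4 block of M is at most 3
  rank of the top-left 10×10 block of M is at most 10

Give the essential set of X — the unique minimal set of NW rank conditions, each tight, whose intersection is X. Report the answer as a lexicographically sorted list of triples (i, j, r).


Computing R[i][j] = min implied NW-rank bound (n=11, 33 conditions):

  1 1 1 1 1 1 1 1 1 1 1
  1 1 1 1 1 1 1 2 2 2 2
  1 1 1 1 1 1 1 2 2 3 3
  1 1 1 1 1 2 2 3 3 4 4
  1 1 1 1 1 2 2 3 3 4 5
  1 1 1 1 1 2 2 3 4 5 6
  1 2 2 2 2 3 3 4 5 6 7
  1 2 2 2 2 3 4 5 6 7 8
  1 2 3 3 3 4 5 6 7 8 9
  1 2 3 3 4 5 6 7 8 9 10
  1 2 3 4 5 6 7 8 9 10 11

hence w(1..11) = (1, 8, 10, 6, 11, 9, 2, 7, 3, 5, 4).

D(w) has 32 cells with 7 SE-corners; essential set:

[(3, 7, 1), (3, 9, 2), (5, 9, 3), (6, 5, 1), (6, 7, 2), (8, 5, 2), (10, 4, 3)]


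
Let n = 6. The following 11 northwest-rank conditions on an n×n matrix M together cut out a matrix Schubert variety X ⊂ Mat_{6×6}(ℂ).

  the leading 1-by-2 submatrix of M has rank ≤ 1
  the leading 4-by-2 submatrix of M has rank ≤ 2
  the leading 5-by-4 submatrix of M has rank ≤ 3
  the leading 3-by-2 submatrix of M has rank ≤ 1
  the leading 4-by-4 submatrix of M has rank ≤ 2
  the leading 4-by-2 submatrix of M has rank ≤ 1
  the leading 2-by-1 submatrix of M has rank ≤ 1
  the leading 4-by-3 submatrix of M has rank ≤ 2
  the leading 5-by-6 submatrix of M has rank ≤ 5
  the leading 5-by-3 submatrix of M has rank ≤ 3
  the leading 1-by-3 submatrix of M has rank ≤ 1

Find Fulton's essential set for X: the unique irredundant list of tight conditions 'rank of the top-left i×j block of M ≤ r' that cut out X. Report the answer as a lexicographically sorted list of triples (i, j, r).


The tightest implied rank at each (i,j), from the 11 conditions:

  1 1 1 1 1 1
  1 1 2 2 2 2
  1 1 2 2 3 3
  1 1 2 2 3 4
  1 2 3 3 4 5
  1 2 3 4 5 6

reading off 1-entries of Δ²R: w = (1, 3, 5, 6, 2, 4).

Rothe diagram D(w) (5 cells), 2 SE-corners (essential conditions):

[(4, 2, 1), (4, 4, 2)]
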